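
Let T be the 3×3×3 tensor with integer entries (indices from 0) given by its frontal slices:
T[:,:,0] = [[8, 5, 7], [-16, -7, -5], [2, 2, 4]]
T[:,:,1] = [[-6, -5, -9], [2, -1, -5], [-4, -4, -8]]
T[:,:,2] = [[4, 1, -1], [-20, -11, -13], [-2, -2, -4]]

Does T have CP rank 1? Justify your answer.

No

The mode-3 unfolding of T (rows indexed by k, columns by (i,j) = (0,0), (0,1), (0,2), (1,0), (1,1), (1,2), (2,0), (2,1), (2,2)) is [[8, 5, 7, -16, -7, -5, 2, 2, 4], [-6, -5, -9, 2, -1, -5, -4, -4, -8], [4, 1, -1, -20, -11, -13, -2, -2, -4]].
There the 2×2 minor on rows k ∈ {0, 1}, columns (i,j) ∈ {(0,0), (0,1)} is det [[8, 5], [-6, -5]] = -10 ≠ 0, so this unfolding has rank ≥ 2; CP rank is at least every unfolding rank, so rank(T) ≥ 2.
In particular rank(T) ≥ 2 > 1, so T is not rank-1.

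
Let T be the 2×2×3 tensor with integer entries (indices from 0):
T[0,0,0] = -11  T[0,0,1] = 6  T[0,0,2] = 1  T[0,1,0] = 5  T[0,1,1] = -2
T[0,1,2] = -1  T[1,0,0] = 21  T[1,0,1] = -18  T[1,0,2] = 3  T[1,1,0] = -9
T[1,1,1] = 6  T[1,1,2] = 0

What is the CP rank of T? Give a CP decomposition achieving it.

rank(T) = 2

Lower bound: in the mode-3 unfolding of T (rows indexed by k, columns by (i,j)) the 2×2 minor on rows k ∈ {0, 1}, columns (i,j) ∈ {(0,0), (0,1)} is det [[-11, 5], [6, -2]] = -8 ≠ 0, so that unfolding has rank ≥ 2 and hence rank(T) ≥ 2 (CP rank is at least every unfolding rank, though it can be larger).
Upper bound: with S_k = T[:,:,k], the two rank-1 terms a₁b₁ᵀ, a₂b₂ᵀ are the rank-1 members of the pencil x·S₀ + y·S₁.
det(x·S₀ + y·S₁) is −6·x² + 12·xy = (-6)·(x − 2·y)(x), vanishing at (x:y) = (2:1) and (0:1).
M₁ = 2·S₀ + S₁ = [[-16, 8], [24, -12]] = (-4)·[2, -3][2, -1]ᵀ and M₂ = S₁ = [[6, -2], [-18, 6]] = 2·[1, -3][3, -1]ᵀ, so take a₁ = [2, -3], b₁ = [2, -1], a₂ = [1, -3], b₂ = [3, -1].
Each slice is an integer combination of E₁ = a₁b₁ᵀ and E₂ = a₂b₂ᵀ: S₀ = −2·E₁ − E₂, S₁ = 2·E₂, S₂ = E₁ − E₂; reading off coefficients, c₁ = [-2, 0, 1] and c₂ = [-1, 2, -1].
Hence T = [2, -3] ⊗ [2, -1] ⊗ [-2, 0, 1] + [1, -3] ⊗ [3, -1] ⊗ [-1, 2, -1], so rank(T) ≤ 2.
These bounds meet, so rank(T) = 2.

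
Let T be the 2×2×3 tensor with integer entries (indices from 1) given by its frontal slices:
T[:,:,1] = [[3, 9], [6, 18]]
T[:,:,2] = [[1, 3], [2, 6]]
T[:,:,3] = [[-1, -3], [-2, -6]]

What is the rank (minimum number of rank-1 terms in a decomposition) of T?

Lower bound: T ≠ 0 (e.g. T[1,1,1] = 3), so rank(T) ≥ 1.
Upper bound: if T = a ⊗ b ⊗ c then every fibre of T is a multiple of the corresponding factor, so read the factors off the fibres through the nonzero entry T[1,1,1] = 3.
The mode-1 fibre T[:,1,1] = [3, 6] gives a = [1, 2] (primitive direction); the mode-2 fibre T[1,:,1] = [3, 9] gives b = [1, 3]; then c[k] = T[1,1,k] / (a[1]·b[1]) = [3, 1, -1] / 1 = [3, 1, -1].
Expanding [1, 2] ⊗ [1, 3] ⊗ [3, 1, -1] reproduces all 12 entries of T, so T = [1, 2] ⊗ [1, 3] ⊗ [3, 1, -1] and rank(T) ≤ 1.
These bounds meet, so rank(T) = 1.
Check entry T[2,2,2] = 6: (2)·(3)·(1) = 6.

1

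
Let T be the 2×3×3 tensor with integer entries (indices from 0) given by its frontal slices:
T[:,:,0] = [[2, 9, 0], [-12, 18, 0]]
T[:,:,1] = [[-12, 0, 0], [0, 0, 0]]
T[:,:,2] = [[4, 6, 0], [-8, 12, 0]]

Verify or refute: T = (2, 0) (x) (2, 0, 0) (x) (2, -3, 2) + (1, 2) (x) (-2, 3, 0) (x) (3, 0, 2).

Reconstruct entrywise from the claimed factors. For example, T[1,0,2] = -8 and Σₗ aₗ[1]bₗ[0]cₗ[2] = (0)·(2)·(2) + (2)·(-2)·(2) = -8; checking all 18 entries, every one matches. The claim holds.

Yes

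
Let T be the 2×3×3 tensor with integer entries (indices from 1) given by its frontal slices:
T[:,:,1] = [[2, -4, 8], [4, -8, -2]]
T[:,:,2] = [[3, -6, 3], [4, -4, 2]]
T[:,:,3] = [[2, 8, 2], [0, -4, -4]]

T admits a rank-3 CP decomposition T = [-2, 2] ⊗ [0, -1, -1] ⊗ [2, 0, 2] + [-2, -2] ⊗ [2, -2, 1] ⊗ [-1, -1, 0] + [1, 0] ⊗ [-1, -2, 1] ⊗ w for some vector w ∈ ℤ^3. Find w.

Subtract the known terms from T to get the rank-1 residual R = [1, 0] ⊗ [-1, -2, 1] ⊗ w, so R[i,j,k] = a[i]·b[j]·w[k]. Pick indices with nonzero a[1]·b[1] = (1)·(-1) = -1. Only the fibre through (1,1,·) is needed: R[1,1,:] = T[1,1,:] − Σₗ aₗ[1]bₗ[1]cₗ = [2, 3, 2] − (-2)·(0)·[2, 0, 2] − (-2)·(2)·[-1, -1, 0] = [-2, -1, 2]. Then w[k] = R[1,1,k] / -1 for each k, giving w = [-2, -1, 2] / -1 = [2, 1, -2].

w = [2, 1, -2]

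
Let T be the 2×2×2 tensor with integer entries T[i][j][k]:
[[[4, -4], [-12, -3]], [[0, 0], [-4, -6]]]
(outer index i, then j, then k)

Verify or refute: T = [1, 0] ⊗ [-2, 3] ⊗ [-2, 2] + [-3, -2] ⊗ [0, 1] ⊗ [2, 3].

Yes

Reconstruct entrywise from the claimed factors. For example, T[0,1,1] = -3 and Σₗ aₗ[0]bₗ[1]cₗ[1] = (1)·(3)·(2) + (-3)·(1)·(3) = -3; checking all 8 entries, every one matches. The claim holds.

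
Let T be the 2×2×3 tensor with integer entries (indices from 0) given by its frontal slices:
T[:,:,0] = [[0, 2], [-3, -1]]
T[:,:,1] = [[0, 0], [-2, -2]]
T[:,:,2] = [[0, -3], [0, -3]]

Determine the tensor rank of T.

Lower bound: in the mode-2 unfolding of T (rows indexed by j, columns by (i,k)) the 2×2 minor on rows j ∈ {0, 1}, columns (i,k) ∈ {(0,0), (1,0)} is det [[0, -3], [2, -1]] = 6 ≠ 0, so that unfolding has rank ≥ 2 and hence rank(T) ≥ 2 (CP rank is at least every unfolding rank, though it can be larger).
Upper bound: with S_k = T[:,:,k], the two rank-1 terms a₁b₁ᵀ, a₂b₂ᵀ are the rank-1 members of the pencil x·S₀ + y·S₁.
det(x·S₀ + y·S₁) is 6·x² + 4·xy = 2·(3·x + 2·y)(x), vanishing at (x:y) = (2:-3) and (0:1).
M₁ = 2·S₀ − 3·S₁ = [[0, 4], [0, 4]] = 4·[1, 1][0, 1]ᵀ and M₂ = S₁ = [[0, 0], [-2, -2]] = (-2)·[0, 1][1, 1]ᵀ, so take a₁ = [1, 1], b₁ = [0, 1], a₂ = [0, 1], b₂ = [1, 1].
Each slice is an integer combination of E₁ = a₁b₁ᵀ and E₂ = a₂b₂ᵀ: S₀ = 2·E₁ − 3·E₂, S₁ = −2·E₂, S₂ = −3·E₁; reading off coefficients, c₁ = [2, 0, -3] and c₂ = [-3, -2, 0].
Hence T = [1, 1] ∘ [0, 1] ∘ [2, 0, -3] + [0, 1] ∘ [1, 1] ∘ [-3, -2, 0], so rank(T) ≤ 2.
These bounds meet, so rank(T) = 2.

2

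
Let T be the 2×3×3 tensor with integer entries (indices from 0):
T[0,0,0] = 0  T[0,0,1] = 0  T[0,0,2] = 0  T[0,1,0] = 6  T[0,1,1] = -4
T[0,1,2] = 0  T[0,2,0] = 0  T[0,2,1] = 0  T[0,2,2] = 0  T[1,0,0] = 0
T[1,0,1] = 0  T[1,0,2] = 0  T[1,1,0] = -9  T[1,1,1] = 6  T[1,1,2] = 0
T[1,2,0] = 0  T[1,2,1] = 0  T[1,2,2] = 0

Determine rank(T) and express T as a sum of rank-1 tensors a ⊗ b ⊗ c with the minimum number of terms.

Lower bound: T ≠ 0 (e.g. T[0,1,0] = 6), so rank(T) ≥ 1.
Upper bound: if T = a ⊗ b ⊗ c then every fibre of T is a multiple of the corresponding factor, so read the factors off the fibres through the nonzero entry T[0,1,0] = 6.
The mode-1 fibre T[:,1,0] = [6, -9] gives a = [2, -3] (primitive direction); the mode-2 fibre T[0,:,0] = [0, 6, 0] gives b = [0, 1, 0]; then c[k] = T[0,1,k] / (a[0]·b[1]) = [6, -4, 0] / 2 = [3, -2, 0].
Expanding [2, -3] ⊗ [0, 1, 0] ⊗ [3, -2, 0] reproduces all 18 entries of T, so T = [2, -3] ⊗ [0, 1, 0] ⊗ [3, -2, 0] and rank(T) ≤ 1.
These bounds meet, so rank(T) = 1.

rank(T) = 1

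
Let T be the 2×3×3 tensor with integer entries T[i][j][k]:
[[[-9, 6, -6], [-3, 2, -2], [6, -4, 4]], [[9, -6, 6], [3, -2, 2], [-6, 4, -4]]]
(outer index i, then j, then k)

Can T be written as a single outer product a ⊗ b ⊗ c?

Yes

If T = a ⊗ b ⊗ c then every fibre of T is a multiple of the corresponding factor, so read the factors off the fibres through the nonzero entry T[0,0,0] = -9.
The mode-1 fibre T[:,0,0] = [-9, 9] gives a = [1, -1] (primitive direction); the mode-2 fibre T[0,:,0] = [-9, -3, 6] gives b = [3, 1, -2]; then c[k] = T[0,0,k] / (a[0]·b[0]) = [-9, 6, -6] / 3 = [-3, 2, -2].
Expanding [1, -1] ⊗ [3, 1, -2] ⊗ [-3, 2, -2] reproduces all 18 entries of T, so T = [1, -1] ⊗ [3, 1, -2] ⊗ [-3, 2, -2] and rank(T) ≤ 1.
Equivalently every frontal slice T[:,:,k] is c[k] times the rank-1 matrix [1, -1] ⊗ [3, 1, -2]. So T has rank 1 (it is nonzero).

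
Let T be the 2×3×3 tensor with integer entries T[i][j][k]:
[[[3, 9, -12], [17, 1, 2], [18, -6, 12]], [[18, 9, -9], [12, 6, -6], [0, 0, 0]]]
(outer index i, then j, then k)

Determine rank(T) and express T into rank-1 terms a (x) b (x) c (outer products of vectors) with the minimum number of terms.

rank(T) = 2

Lower bound: the mode-2 unfolding of T (rows indexed by j, columns by (i,k) = (0,0), (0,1), (0,2), (1,0), (1,1), (1,2)) is [[3, 9, -12, 18, 9, -9], [17, 1, 2, 12, 6, -6], [18, -6, 12, 0, 0, 0]].
There the 2×2 minor on rows j ∈ {0, 1}, columns (i,k) ∈ {(0,0), (0,1)} is det [[3, 9], [17, 1]] = -150 ≠ 0, so this unfolding has rank ≥ 2; CP rank is at least every unfolding rank, so rank(T) ≥ 2. (This is only a lower bound: in general the CP rank may exceed every unfolding rank, so we still need to exhibit 2 rank-1 terms summing to T.)
Upper bound — finding two terms. Write S_k = T[:,:,k] for the frontal slices: S₀ = [[3, 17, 18], [18, 12, 0]], S₁ = [[9, 1, -6], [9, 6, 0]], S₂ = [[-12, 2, 12], [-9, -6, 0]].
If T = a₁ (x) b₁ (x) c₁ + a₂ (x) b₂ (x) c₂ then each S_k = c₁[k]·a₁b₁ᵀ + c₂[k]·a₂b₂ᵀ. S₀ and S₁ are linearly independent, so a₁b₁ᵀ and a₂b₂ᵀ must span the same plane of matrices: they are the rank-1 matrices of the form x·S₀ + y·S₁.
The 2×2 minor of x·S₀ + y·S₁ on rows {0,1}, columns {0,1} is −270·x² − 45·xy + 45·y² = (-45)·(3·x − y)(2·x + y), vanishing at (x:y) = (1:3) and (1:-2).
M₁ = S₀ + 3·S₁ = [[30, 20, 0], [45, 30, 0]] = 5·[2, 3][3, 2, 0]ᵀ and M₂ = S₀ − 2·S₁ = [[-15, 15, 30], [0, 0, 0]] = (-15)·[1, 0][1, -1, -2]ᵀ, so take a₁ = [2, 3], b₁ = [3, 2, 0], a₂ = [1, 0], b₂ = [1, -1, -2].
Each slice is an integer combination of E₁ = a₁b₁ᵀ and E₂ = a₂b₂ᵀ: S₀ = 2·E₁ − 9·E₂, S₁ = E₁ + 3·E₂, S₂ = −E₁ − 6·E₂; reading off coefficients, c₁ = [2, 1, -1] and c₂ = [-9, 3, -6].
Hence T = [2, 3] (x) [3, 2, 0] (x) [2, 1, -1] + [1, 0] (x) [1, -1, -2] (x) [-9, 3, -6], so rank(T) ≤ 2.
These bounds meet, so rank(T) = 2.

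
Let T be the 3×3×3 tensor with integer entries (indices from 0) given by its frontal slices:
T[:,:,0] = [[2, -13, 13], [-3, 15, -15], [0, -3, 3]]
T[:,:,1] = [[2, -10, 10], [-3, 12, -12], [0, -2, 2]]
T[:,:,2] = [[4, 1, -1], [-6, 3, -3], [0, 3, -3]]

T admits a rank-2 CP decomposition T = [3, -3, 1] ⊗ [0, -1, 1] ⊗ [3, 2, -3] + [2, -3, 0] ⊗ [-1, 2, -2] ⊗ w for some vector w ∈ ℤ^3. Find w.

Subtract the known terms from T to get the rank-1 residual R = [2, -3, 0] ⊗ [-1, 2, -2] ⊗ w, so R[i,j,k] = a[i]·b[j]·w[k]. Pick indices with nonzero a[0]·b[0] = (2)·(-1) = -2. Only the fibre through (0,0,·) is needed: R[0,0,:] = T[0,0,:] − Σₗ aₗ[0]bₗ[0]cₗ = [2, 2, 4] − (3)·(0)·[3, 2, -3] = [2, 2, 4]. Then w[k] = R[0,0,k] / -2 for each k, giving w = [2, 2, 4] / -2 = [-1, -1, -2].

w = [-1, -1, -2]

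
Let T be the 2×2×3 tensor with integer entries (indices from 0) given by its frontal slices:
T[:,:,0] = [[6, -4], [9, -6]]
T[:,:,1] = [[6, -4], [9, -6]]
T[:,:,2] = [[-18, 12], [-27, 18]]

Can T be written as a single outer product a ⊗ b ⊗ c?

Yes

If T = a ⊗ b ⊗ c then every fibre of T is a multiple of the corresponding factor, so read the factors off the fibres through the nonzero entry T[0,0,0] = 6.
The mode-1 fibre T[:,0,0] = [6, 9] gives a = [2, 3] (primitive direction); the mode-2 fibre T[0,:,0] = [6, -4] gives b = [3, -2]; then c[k] = T[0,0,k] / (a[0]·b[0]) = [6, 6, -18] / 6 = [1, 1, -3].
Expanding [2, 3] ⊗ [3, -2] ⊗ [1, 1, -3] reproduces all 12 entries of T, so T = [2, 3] ⊗ [3, -2] ⊗ [1, 1, -3] and rank(T) ≤ 1.
Equivalently every frontal slice T[:,:,k] is c[k] times the rank-1 matrix [2, 3] ⊗ [3, -2]. So T has rank 1 (it is nonzero).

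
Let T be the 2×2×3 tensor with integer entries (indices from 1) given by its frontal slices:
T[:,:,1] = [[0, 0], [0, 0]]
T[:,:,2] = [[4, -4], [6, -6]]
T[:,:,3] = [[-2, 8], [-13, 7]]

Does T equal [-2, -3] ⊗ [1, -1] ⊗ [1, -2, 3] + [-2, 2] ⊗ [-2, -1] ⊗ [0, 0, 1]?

Reconstruct entry (1,1,1) from the claimed factors: Σₗ aₗ[1]bₗ[1]cₗ[1] = (-2)·(1)·(1) + (-2)·(-2)·(0) = -2, but T[1,1,1] = 0. The claim is false.

No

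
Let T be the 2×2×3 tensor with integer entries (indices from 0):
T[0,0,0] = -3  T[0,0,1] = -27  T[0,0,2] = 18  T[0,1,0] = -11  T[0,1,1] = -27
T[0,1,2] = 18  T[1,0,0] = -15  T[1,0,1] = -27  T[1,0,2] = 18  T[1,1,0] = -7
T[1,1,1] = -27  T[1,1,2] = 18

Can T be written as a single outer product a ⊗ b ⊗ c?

No

The mode-1 unfolding of T (rows indexed by i, columns by (j,k) = (0,0), (0,1), (0,2), (1,0), (1,1), (1,2)) is [[-3, -27, 18, -11, -27, 18], [-15, -27, 18, -7, -27, 18]].
There the 2×2 minor on rows i ∈ {0, 1}, columns (j,k) ∈ {(0,0), (0,1)} is det [[-3, -27], [-15, -27]] = -324 ≠ 0, so this unfolding has rank ≥ 2; CP rank is at least every unfolding rank, so rank(T) ≥ 2.
In particular rank(T) ≥ 2 > 1, so T is not rank-1.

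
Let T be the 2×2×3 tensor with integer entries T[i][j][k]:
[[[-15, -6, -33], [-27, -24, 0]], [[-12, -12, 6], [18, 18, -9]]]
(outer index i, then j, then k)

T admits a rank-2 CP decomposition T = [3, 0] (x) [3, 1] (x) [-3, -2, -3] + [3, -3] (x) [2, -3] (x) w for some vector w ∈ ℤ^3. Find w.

Subtract the known terms from T to get the rank-1 residual R = [3, -3] (x) [2, -3] (x) w, so R[i,j,k] = a[i]·b[j]·w[k]. Pick indices with nonzero a[0]·b[0] = (3)·(2) = 6. Only the fibre through (0,0,·) is needed: R[0,0,:] = T[0,0,:] − Σₗ aₗ[0]bₗ[0]cₗ = [-15, -6, -33] − (3)·(3)·[-3, -2, -3] = [12, 12, -6]. Then w[k] = R[0,0,k] / 6 for each k, giving w = [12, 12, -6] / 6 = [2, 2, -1].

w = [2, 2, -1]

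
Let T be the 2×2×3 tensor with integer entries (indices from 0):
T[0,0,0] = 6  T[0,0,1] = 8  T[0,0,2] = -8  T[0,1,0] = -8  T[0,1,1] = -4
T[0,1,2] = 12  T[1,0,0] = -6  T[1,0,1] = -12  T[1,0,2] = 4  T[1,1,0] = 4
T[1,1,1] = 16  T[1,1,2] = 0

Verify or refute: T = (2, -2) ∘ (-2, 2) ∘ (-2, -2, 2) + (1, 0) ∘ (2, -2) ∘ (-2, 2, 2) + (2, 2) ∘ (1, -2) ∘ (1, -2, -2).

Yes

Reconstruct entrywise from the claimed factors. For example, T[1,1,0] = 4 and Σₗ aₗ[1]bₗ[1]cₗ[0] = (-2)·(2)·(-2) + (0)·(-2)·(-2) + (2)·(-2)·(1) = 4; checking all 12 entries, every one matches. The claim holds.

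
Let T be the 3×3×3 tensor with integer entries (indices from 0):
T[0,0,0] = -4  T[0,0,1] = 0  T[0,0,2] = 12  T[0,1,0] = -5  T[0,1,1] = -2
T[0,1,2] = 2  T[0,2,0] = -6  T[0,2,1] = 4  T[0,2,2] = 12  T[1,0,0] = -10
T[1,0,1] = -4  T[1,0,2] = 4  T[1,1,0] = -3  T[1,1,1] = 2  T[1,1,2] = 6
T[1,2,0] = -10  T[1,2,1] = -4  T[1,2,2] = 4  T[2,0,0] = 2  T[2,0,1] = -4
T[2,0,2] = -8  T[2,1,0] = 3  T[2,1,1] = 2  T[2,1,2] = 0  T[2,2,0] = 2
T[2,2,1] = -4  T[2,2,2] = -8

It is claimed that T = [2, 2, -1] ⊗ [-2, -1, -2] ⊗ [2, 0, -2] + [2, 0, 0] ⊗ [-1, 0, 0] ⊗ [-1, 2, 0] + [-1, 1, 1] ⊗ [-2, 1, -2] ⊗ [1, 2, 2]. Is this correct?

Yes

Reconstruct entrywise from the claimed factors. For example, T[1,2,0] = -10 and Σₗ aₗ[1]bₗ[2]cₗ[0] = (2)·(-2)·(2) + (0)·(0)·(-1) + (1)·(-2)·(1) = -10; checking all 27 entries, every one matches. The claim holds.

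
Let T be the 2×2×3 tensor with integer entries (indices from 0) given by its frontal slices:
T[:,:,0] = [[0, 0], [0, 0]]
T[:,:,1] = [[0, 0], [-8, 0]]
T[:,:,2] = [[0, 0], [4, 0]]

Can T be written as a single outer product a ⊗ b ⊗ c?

Yes

If T = a ⊗ b ⊗ c then every fibre of T is a multiple of the corresponding factor, so read the factors off the fibres through the nonzero entry T[1,0,1] = -8.
The mode-1 fibre T[:,0,1] = [0, -8] gives a = [0, 1] (primitive direction); the mode-2 fibre T[1,:,1] = [-8, 0] gives b = [1, 0]; then c[k] = T[1,0,k] / (a[1]·b[0]) = [0, -8, 4] / 1 = [0, -8, 4].
Expanding [0, 1] ⊗ [1, 0] ⊗ [0, -8, 4] reproduces all 12 entries of T, so T = [0, 1] ⊗ [1, 0] ⊗ [0, -8, 4] and rank(T) ≤ 1.
Equivalently every frontal slice T[:,:,k] is c[k] times the rank-1 matrix [0, 1] ⊗ [1, 0]. So T has rank 1 (it is nonzero).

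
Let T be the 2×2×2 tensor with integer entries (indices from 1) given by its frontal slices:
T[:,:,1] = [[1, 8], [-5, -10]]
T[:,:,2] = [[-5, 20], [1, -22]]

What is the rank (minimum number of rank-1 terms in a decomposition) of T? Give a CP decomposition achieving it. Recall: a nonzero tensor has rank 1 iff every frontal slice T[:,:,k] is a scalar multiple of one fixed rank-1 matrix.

Lower bound: the mode-3 unfolding of T (rows indexed by k, columns by (i,j) = (1,1), (1,2), (2,1), (2,2)) is [[1, 8, -5, -10], [-5, 20, 1, -22]].
There the 2×2 minor on rows k ∈ {1, 2}, columns (i,j) ∈ {(1,1), (1,2)} is det [[1, 8], [-5, 20]] = 60 ≠ 0, so this unfolding has rank ≥ 2; CP rank is at least every unfolding rank, so rank(T) ≥ 2. (Unfolding ranks only ever bound the CP rank from below — rank(T) can be strictly larger than all of them — so the matching upper bound has to come from an explicit 2-term decomposition.)
Upper bound — finding two terms. Write S_k = T[:,:,k] for the frontal slices: S₁ = [[1, 8], [-5, -10]], S₂ = [[-5, 20], [1, -22]].
If T = a₁ ∘ b₁ ∘ c₁ + a₂ ∘ b₂ ∘ c₂ then each S_k = c₁[k]·a₁b₁ᵀ + c₂[k]·a₂b₂ᵀ. S₁ and S₂ are linearly independent, so a₁b₁ᵀ and a₂b₂ᵀ must span the same plane of matrices: they are the rank-1 matrices of the form x·S₁ + y·S₂.
det(x·S₁ + y·S₂) is 30·x² + 120·xy + 90·y² = 30·(x + 3·y)(x + y), vanishing at (x:y) = (3:-1) and (1:-1).
M₁ = 3·S₁ − S₂ = [[8, 4], [-16, -8]] = 4·[1, -2][2, 1]ᵀ and M₂ = S₁ − S₂ = [[6, -12], [-6, 12]] = 6·[1, -1][1, -2]ᵀ, so take a₁ = [1, -2], b₁ = [2, 1], a₂ = [1, -1], b₂ = [1, -2].
Each slice is an integer combination of E₁ = a₁b₁ᵀ and E₂ = a₂b₂ᵀ: S₁ = 2·E₁ − 3·E₂, S₂ = 2·E₁ − 9·E₂; reading off coefficients, c₁ = [2, 2] and c₂ = [-3, -9].
Hence T = [1, -2] ∘ [2, 1] ∘ [2, 2] + [1, -1] ∘ [1, -2] ∘ [-3, -9], so rank(T) ≤ 2.
These bounds meet, so rank(T) = 2.

rank(T) = 2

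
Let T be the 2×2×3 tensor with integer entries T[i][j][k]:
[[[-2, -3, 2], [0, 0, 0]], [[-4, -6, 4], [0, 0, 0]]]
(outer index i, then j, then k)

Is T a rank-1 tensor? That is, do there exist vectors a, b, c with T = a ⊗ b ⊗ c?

Yes

If T = a ⊗ b ⊗ c then every fibre of T is a multiple of the corresponding factor, so read the factors off the fibres through the nonzero entry T[0,0,0] = -2.
The mode-1 fibre T[:,0,0] = [-2, -4] gives a = [1, 2] (primitive direction); the mode-2 fibre T[0,:,0] = [-2, 0] gives b = [1, 0]; then c[k] = T[0,0,k] / (a[0]·b[0]) = [-2, -3, 2] / 1 = [-2, -3, 2].
Expanding [1, 2] ⊗ [1, 0] ⊗ [-2, -3, 2] reproduces all 12 entries of T, so T = [1, 2] ⊗ [1, 0] ⊗ [-2, -3, 2] and rank(T) ≤ 1.
Equivalently every frontal slice T[:,:,k] is c[k] times the rank-1 matrix [1, 2] ⊗ [1, 0]. So T has rank 1 (it is nonzero).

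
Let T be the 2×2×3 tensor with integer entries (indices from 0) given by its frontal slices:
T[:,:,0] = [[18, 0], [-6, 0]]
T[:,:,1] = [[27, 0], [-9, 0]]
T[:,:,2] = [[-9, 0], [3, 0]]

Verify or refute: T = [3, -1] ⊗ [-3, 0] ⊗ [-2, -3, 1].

Yes

Reconstruct entrywise from the claimed factors. For example, T[1,1,0] = 0 and Σₗ aₗ[1]bₗ[1]cₗ[0] = (-1)·(0)·(-2) = 0; checking all 12 entries, every one matches. The claim holds.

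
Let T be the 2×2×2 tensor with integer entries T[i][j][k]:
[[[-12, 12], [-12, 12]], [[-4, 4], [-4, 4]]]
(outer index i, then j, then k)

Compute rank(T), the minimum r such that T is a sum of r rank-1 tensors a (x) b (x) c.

1

Lower bound: T ≠ 0 (e.g. T[0,0,0] = -12), so rank(T) ≥ 1.
Upper bound: the mode-1 fibre T[:,0,0] = [-12, -4] gives a = (3, 1) (primitive direction); the mode-2 fibre T[0,:,0] = [-12, -12] gives b = (1, 1); then c[k] = T[0,0,k] / (a[0]·b[0]) = [-12, 12] / 3 = (-4, 4).
Expanding (3, 1) (x) (1, 1) (x) (-4, 4) reproduces all 8 entries of T, so T = (3, 1) (x) (1, 1) (x) (-4, 4) and rank(T) ≤ 1.
These bounds meet, so rank(T) = 1.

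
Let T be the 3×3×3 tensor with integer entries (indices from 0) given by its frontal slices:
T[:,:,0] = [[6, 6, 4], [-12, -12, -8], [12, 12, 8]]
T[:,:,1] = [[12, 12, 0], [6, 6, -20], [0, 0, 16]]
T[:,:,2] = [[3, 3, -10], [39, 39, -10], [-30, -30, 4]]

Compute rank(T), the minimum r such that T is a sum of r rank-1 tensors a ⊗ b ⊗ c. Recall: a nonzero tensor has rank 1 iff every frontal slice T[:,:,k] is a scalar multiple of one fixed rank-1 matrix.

Lower bound: the mode-1 unfolding of T (rows indexed by i, columns by (j,k) = (0,0), (0,1), (0,2), (1,0), (1,1), (1,2), (2,0), (2,1), (2,2)) is [[6, 12, 3, 6, 12, 3, 4, 0, -10], [-12, 6, 39, -12, 6, 39, -8, -20, -10], [12, 0, -30, 12, 0, -30, 8, 16, 4]].
There the 2×2 minor on rows i ∈ {0, 1}, columns (j,k) ∈ {(0,0), (0,1)} is det [[6, 12], [-12, 6]] = 180 ≠ 0, so this unfolding has rank ≥ 2; CP rank is at least every unfolding rank, so rank(T) ≥ 2. (Unfolding ranks only ever bound the CP rank from below — rank(T) can be strictly larger than all of them — so the matching upper bound has to come from an explicit 2-term decomposition.)
Upper bound — finding two terms. Write S_k = T[:,:,k] for the frontal slices: S₀ = [[6, 6, 4], [-12, -12, -8], [12, 12, 8]], S₁ = [[12, 12, 0], [6, 6, -20], [0, 0, 16]], S₂ = [[3, 3, -10], [39, 39, -10], [-30, -30, 4]].
If T = a₁ ⊗ b₁ ⊗ c₁ + a₂ ⊗ b₂ ⊗ c₂ then each S_k = c₁[k]·a₁b₁ᵀ + c₂[k]·a₂b₂ᵀ. S₀ and S₁ are linearly independent, so a₁b₁ᵀ and a₂b₂ᵀ must span the same plane of matrices: they are the rank-1 matrices of the form x·S₀ + y·S₁.
The 2×2 minor of x·S₀ + y·S₁ on rows {0,1}, columns {0,2} is −240·xy − 240·y² = (-240)·(y)(x + y), vanishing at (x:y) = (1:0) and (1:-1).
M₁ = S₀ = [[6, 6, 4], [-12, -12, -8], [12, 12, 8]] = 2·[1, -2, 2][3, 3, 2]ᵀ and M₂ = S₀ − S₁ = [[-6, -6, 4], [-18, -18, 12], [12, 12, -8]] = (-2)·[1, 3, -2][3, 3, -2]ᵀ, so take a₁ = [1, -2, 2], b₁ = [3, 3, 2], a₂ = [1, 3, -2], b₂ = [3, 3, -2].
Each slice is an integer combination of E₁ = a₁b₁ᵀ and E₂ = a₂b₂ᵀ: S₀ = 2·E₁, S₁ = 2·E₁ + 2·E₂, S₂ = −2·E₁ + 3·E₂; reading off coefficients, c₁ = [2, 2, -2] and c₂ = [0, 2, 3].
Hence T = [1, -2, 2] ⊗ [3, 3, 2] ⊗ [2, 2, -2] + [1, 3, -2] ⊗ [3, 3, -2] ⊗ [0, 2, 3], so rank(T) ≤ 2.
These bounds meet, so rank(T) = 2.
Check entry T[1,2,0] = -8: (-2)·(2)·(2) + (3)·(-2)·(0) = -8.

2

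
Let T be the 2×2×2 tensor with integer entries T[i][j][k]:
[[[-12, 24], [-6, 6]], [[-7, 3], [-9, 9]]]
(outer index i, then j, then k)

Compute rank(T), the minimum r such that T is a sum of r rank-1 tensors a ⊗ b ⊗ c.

Lower bound: the mode-1 unfolding of T (rows indexed by i, columns by (j,k) = (0,0), (0,1), (1,0), (1,1)) is [[-12, 24, -6, 6], [-7, 3, -9, 9]].
There the 2×2 minor on rows i ∈ {0, 1}, columns (j,k) ∈ {(0,0), (0,1)} is det [[-12, 24], [-7, 3]] = 132 ≠ 0, so this unfolding has rank ≥ 2; CP rank is at least every unfolding rank, so rank(T) ≥ 2. (Unfolding ranks only ever bound the CP rank from below — rank(T) can be strictly larger than all of them — so the matching upper bound has to come from an explicit 2-term decomposition.)
Upper bound — finding two terms. Write S_k = T[:,:,k] for the frontal slices: S₀ = [[-12, -6], [-7, -9]], S₁ = [[24, 6], [3, 9]].
If T = a₁ ⊗ b₁ ⊗ c₁ + a₂ ⊗ b₂ ⊗ c₂ then each S_k = c₁[k]·a₁b₁ᵀ + c₂[k]·a₂b₂ᵀ. S₀ and S₁ are linearly independent, so a₁b₁ᵀ and a₂b₂ᵀ must span the same plane of matrices: they are the rank-1 matrices of the form x·S₀ + y·S₁.
det(x·S₀ + y·S₁) is 66·x² − 264·xy + 198·y² = 66·(x − 3·y)(x − y), vanishing at (x:y) = (3:1) and (1:1).
M₁ = 3·S₀ + S₁ = [[-12, -12], [-18, -18]] = (-6)·[2, 3][1, 1]ᵀ and M₂ = S₀ + S₁ = [[12, 0], [-4, 0]] = 4·[3, -1][1, 0]ᵀ, so take a₁ = [2, 3], b₁ = [1, 1], a₂ = [3, -1], b₂ = [1, 0].
Each slice is an integer combination of E₁ = a₁b₁ᵀ and E₂ = a₂b₂ᵀ: S₀ = −3·E₁ − 2·E₂, S₁ = 3·E₁ + 6·E₂; reading off coefficients, c₁ = [-3, 3] and c₂ = [-2, 6].
Hence T = [2, 3] ⊗ [1, 1] ⊗ [-3, 3] + [3, -1] ⊗ [1, 0] ⊗ [-2, 6], so rank(T) ≤ 2.
These bounds meet, so rank(T) = 2.
Check entry T[1,1,0] = -9: (3)·(1)·(-3) + (-1)·(0)·(-2) = -9.

2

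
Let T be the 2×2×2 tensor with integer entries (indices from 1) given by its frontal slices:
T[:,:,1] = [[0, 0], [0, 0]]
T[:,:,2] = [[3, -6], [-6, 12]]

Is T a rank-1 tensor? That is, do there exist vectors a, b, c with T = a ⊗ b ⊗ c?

Yes

If T = a ⊗ b ⊗ c then every fibre of T is a multiple of the corresponding factor, so read the factors off the fibres through the nonzero entry T[1,1,2] = 3.
The mode-1 fibre T[:,1,2] = [3, -6] gives a = [1, -2] (primitive direction); the mode-2 fibre T[1,:,2] = [3, -6] gives b = [1, -2]; then c[k] = T[1,1,k] / (a[1]·b[1]) = [0, 3] / 1 = [0, 3].
Expanding [1, -2] ⊗ [1, -2] ⊗ [0, 3] reproduces all 8 entries of T, so T = [1, -2] ⊗ [1, -2] ⊗ [0, 3] and rank(T) ≤ 1.
Equivalently every frontal slice T[:,:,k] is c[k] times the rank-1 matrix [1, -2] ⊗ [1, -2]. So T has rank 1 (it is nonzero).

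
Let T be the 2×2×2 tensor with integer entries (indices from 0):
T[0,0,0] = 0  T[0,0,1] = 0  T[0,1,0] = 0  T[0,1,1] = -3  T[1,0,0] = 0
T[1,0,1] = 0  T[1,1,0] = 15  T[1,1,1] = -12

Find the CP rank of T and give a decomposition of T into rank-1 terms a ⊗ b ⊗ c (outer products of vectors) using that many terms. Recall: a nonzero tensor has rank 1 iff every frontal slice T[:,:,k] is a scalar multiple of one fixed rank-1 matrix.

rank(T) = 2

Lower bound: the mode-3 unfolding of T (rows indexed by k, columns by (i,j) = (0,0), (0,1), (1,0), (1,1)) is [[0, 0, 0, 15], [0, -3, 0, -12]].
There the 2×2 minor on rows k ∈ {0, 1}, columns (i,j) ∈ {(0,1), (1,1)} is det [[0, 15], [-3, -12]] = 45 ≠ 0, so this unfolding has rank ≥ 2; CP rank is at least every unfolding rank, so rank(T) ≥ 2. (This is only a lower bound: in general the CP rank may exceed every unfolding rank, so we still need to exhibit 2 rank-1 terms summing to T.)
Upper bound — finding two terms. Every mode-2 slice of T is a multiple of one matrix: T[:,j,:] = b[j]·M with b = [0, 1] and M = [[0, -3], [15, -12]] (rows indexed by i, columns by k). So it suffices to write M as a sum of two rank-1 matrices.
Splitting M by its rows (i = 0, 1), M = [1, 0][0, -3]ᵀ + [0, 1][15, -12]ᵀ.
Hence T = [1, 0] ⊗ [0, 1] ⊗ [0, -3] + [0, 1] ⊗ [0, 1] ⊗ [15, -12], so rank(T) ≤ 2.
These bounds meet, so rank(T) = 2.
Check entry T[0,1,1] = -3: (1)·(1)·(-3) + (0)·(1)·(-12) = -3.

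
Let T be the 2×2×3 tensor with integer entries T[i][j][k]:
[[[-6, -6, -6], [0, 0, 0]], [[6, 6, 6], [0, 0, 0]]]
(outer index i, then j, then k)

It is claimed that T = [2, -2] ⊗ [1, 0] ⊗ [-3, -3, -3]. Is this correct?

Reconstruct entrywise from the claimed factors. For example, T[1,1,1] = 0 and Σₗ aₗ[1]bₗ[1]cₗ[1] = (-2)·(0)·(-3) = 0; checking all 12 entries, every one matches. The claim holds.

Yes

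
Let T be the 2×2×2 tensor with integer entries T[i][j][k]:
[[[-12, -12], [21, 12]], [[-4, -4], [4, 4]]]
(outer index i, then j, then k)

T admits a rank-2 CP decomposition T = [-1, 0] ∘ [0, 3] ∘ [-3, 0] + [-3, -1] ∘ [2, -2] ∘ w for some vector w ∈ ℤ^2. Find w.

Subtract the known terms from T to get the rank-1 residual R = [-3, -1] ∘ [2, -2] ∘ w, so R[i,j,k] = a[i]·b[j]·w[k]. Pick indices with nonzero a[0]·b[0] = (-3)·(2) = -6. Only the fibre through (0,0,·) is needed: R[0,0,:] = T[0,0,:] − Σₗ aₗ[0]bₗ[0]cₗ = [-12, -12] − (-1)·(0)·[-3, 0] = [-12, -12]. Then w[k] = R[0,0,k] / -6 for each k, giving w = [-12, -12] / -6 = [2, 2].

w = [2, 2]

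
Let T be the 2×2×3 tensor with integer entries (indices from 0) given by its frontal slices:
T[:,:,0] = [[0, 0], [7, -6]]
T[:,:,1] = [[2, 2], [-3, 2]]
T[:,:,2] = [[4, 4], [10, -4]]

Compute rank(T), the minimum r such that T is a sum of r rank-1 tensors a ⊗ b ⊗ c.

3

Lower bound: in the mode-3 unfolding of T (rows indexed by k, columns by (i,j)) the 3×3 minor on rows k ∈ {0, 1, 2}, columns (i,j) ∈ {(0,0), (1,0), (1,1)} is det [[0, 7, -6], [2, -3, 2], [4, 10, -4]] = -80 ≠ 0, so that unfolding has rank ≥ 3 and hence rank(T) ≥ 3 (CP rank is at least every unfolding rank, though it can be larger).
Upper bound: T is a sum of 3 rank-1 terms, T = [0, 1] ⊗ [1, 2] ⊗ [-1, -1, -2] + [0, 1] ⊗ [2, -1] ⊗ [4, -2, 4] + [1, 1] ⊗ [1, 1] ⊗ [0, 2, 4] (one valid choice — decompositions are not unique — normalised so each a, b is primitive with positive first nonzero entry; check it by expanding all entries), so rank(T) ≤ 3.
These bounds meet, so rank(T) = 3.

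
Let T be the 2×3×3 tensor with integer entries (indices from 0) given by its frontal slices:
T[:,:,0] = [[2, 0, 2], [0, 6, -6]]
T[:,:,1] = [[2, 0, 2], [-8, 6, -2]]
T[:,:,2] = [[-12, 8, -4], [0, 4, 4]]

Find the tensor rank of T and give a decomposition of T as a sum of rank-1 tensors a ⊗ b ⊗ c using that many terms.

Lower bound: the mode-2 unfolding of T (rows indexed by j, columns by (i,k) = (0,0), (0,1), (0,2), (1,0), (1,1), (1,2)) is [[2, 2, -12, 0, -8, 0], [0, 0, 8, 6, 6, 4], [2, 2, -4, -6, -2, 4]].
There the 3×3 minor on rows j ∈ {0, 1, 2}, columns (i,k) ∈ {(0,0), (0,2), (1,0)} is det [[2, -12, 0], [0, 8, 6], [2, -4, -6]] = -192 ≠ 0, so this unfolding has rank ≥ 3; CP rank is at least every unfolding rank, so rank(T) ≥ 3. (Flattening ranks never certify an upper bound on CP rank; for that we must actually write T with 3 rank-1 terms.)
Upper bound: T is a sum of 3 rank-1 terms, T = (0, 1) ⊗ (2, 0, -1) ⊗ (4, 0, 0) + (1, -1) ⊗ (2, -1, 1) ⊗ (2, 2, -4) + (1, 2) ⊗ (1, -1, 0) ⊗ (-2, -2, -4) (one valid choice — decompositions are not unique — normalised so each a, b is primitive with positive first nonzero entry; check it by expanding all entries), so rank(T) ≤ 3.
These bounds meet, so rank(T) = 3.
Check entry T[1,0,2] = 0: (1)·(2)·(0) + (-1)·(2)·(-4) + (2)·(1)·(-4) = 0.

rank(T) = 3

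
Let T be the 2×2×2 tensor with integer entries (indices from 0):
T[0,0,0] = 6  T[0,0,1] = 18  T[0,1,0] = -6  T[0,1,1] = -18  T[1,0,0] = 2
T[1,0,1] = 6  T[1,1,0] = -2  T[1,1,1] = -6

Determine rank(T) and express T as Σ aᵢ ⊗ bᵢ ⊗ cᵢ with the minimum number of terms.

Lower bound: T ≠ 0 (e.g. T[0,0,0] = 6), so rank(T) ≥ 1.
Upper bound: if T = a ⊗ b ⊗ c then every fibre of T is a multiple of the corresponding factor, so read the factors off the fibres through the nonzero entry T[0,0,0] = 6.
The mode-1 fibre T[:,0,0] = [6, 2] gives a = [3, 1] (primitive direction); the mode-2 fibre T[0,:,0] = [6, -6] gives b = [1, -1]; then c[k] = T[0,0,k] / (a[0]·b[0]) = [6, 18] / 3 = [2, 6].
Expanding [3, 1] ⊗ [1, -1] ⊗ [2, 6] reproduces all 8 entries of T, so T = [3, 1] ⊗ [1, -1] ⊗ [2, 6] and rank(T) ≤ 1.
These bounds meet, so rank(T) = 1.

rank(T) = 1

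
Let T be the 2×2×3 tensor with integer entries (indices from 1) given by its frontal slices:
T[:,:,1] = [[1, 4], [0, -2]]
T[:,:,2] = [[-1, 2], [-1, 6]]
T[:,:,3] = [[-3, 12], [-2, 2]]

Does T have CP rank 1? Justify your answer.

No

The mode-3 unfolding of T (rows indexed by k, columns by (i,j) = (1,1), (1,2), (2,1), (2,2)) is [[1, 4, 0, -2], [-1, 2, -1, 6], [-3, 12, -2, 2]].
There the 3×3 minor on rows k ∈ {1, 2, 3}, columns (i,j) ∈ {(1,1), (1,2), (2,1)} is det [[1, 4, 0], [-1, 2, -1], [-3, 12, -2]] = 12 ≠ 0, so this unfolding has rank ≥ 3; CP rank is at least every unfolding rank, so rank(T) ≥ 3.
In particular rank(T) ≥ 3 > 1, so T is not rank-1.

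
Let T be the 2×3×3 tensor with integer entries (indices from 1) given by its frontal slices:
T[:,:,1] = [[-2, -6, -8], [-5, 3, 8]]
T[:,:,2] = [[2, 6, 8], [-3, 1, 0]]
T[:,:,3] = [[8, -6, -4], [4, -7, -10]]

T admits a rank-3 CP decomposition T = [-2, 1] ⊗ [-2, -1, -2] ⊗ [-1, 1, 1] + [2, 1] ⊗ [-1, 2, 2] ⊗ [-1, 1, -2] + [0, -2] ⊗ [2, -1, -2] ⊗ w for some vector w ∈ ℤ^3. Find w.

w = [2, 0, -1]

Subtract the known terms from T to get the rank-1 residual R = [0, -2] ⊗ [2, -1, -2] ⊗ w, so R[i,j,k] = a[i]·b[j]·w[k]. Pick indices with nonzero a[2]·b[1] = (-2)·(2) = -4. Only the fibre through (2,1,·) is needed: R[2,1,:] = T[2,1,:] − Σₗ aₗ[2]bₗ[1]cₗ = [-5, -3, 4] − (1)·(-2)·[-1, 1, 1] − (1)·(-1)·[-1, 1, -2] = [-8, 0, 4]. Then w[k] = R[2,1,k] / -4 for each k, giving w = [-8, 0, 4] / -4 = [2, 0, -1].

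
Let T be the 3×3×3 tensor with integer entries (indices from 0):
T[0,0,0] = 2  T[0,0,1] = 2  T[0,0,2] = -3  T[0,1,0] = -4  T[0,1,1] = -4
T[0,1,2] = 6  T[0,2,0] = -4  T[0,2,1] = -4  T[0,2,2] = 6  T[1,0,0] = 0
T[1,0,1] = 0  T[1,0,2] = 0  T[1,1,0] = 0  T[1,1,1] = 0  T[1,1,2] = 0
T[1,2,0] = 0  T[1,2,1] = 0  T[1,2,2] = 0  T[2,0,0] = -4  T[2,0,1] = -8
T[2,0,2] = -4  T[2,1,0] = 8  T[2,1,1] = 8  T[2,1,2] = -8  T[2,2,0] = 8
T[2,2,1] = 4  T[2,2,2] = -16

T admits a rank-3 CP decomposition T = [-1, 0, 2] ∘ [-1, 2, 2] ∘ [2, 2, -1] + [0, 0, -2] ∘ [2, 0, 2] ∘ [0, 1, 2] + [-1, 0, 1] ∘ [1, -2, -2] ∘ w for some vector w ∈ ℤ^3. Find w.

w = [0, 0, 2]

Subtract the known terms from T to get the rank-1 residual R = [-1, 0, 1] ∘ [1, -2, -2] ∘ w, so R[i,j,k] = a[i]·b[j]·w[k]. Pick indices with nonzero a[0]·b[0] = (-1)·(1) = -1. Only the fibre through (0,0,·) is needed: R[0,0,:] = T[0,0,:] − Σₗ aₗ[0]bₗ[0]cₗ = [2, 2, -3] − (-1)·(-1)·[2, 2, -1] − (0)·(2)·[0, 1, 2] = [0, 0, -2]. Then w[k] = R[0,0,k] / -1 for each k, giving w = [0, 0, -2] / -1 = [0, 0, 2].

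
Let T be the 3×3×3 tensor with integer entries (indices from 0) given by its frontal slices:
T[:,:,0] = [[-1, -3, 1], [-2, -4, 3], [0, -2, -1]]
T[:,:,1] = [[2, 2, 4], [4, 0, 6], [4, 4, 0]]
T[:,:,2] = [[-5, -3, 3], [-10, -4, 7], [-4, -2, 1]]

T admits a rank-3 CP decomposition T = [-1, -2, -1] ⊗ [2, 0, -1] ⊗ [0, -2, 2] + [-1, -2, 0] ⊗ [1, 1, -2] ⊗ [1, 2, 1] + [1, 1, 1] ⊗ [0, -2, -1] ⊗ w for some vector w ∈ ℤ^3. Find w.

w = [1, -2, 1]

Subtract the known terms from T to get the rank-1 residual R = [1, 1, 1] ⊗ [0, -2, -1] ⊗ w, so R[i,j,k] = a[i]·b[j]·w[k]. Pick indices with nonzero a[0]·b[1] = (1)·(-2) = -2. Only the fibre through (0,1,·) is needed: R[0,1,:] = T[0,1,:] − Σₗ aₗ[0]bₗ[1]cₗ = [-3, 2, -3] − (-1)·(0)·[0, -2, 2] − (-1)·(1)·[1, 2, 1] = [-2, 4, -2]. Then w[k] = R[0,1,k] / -2 for each k, giving w = [-2, 4, -2] / -2 = [1, -2, 1].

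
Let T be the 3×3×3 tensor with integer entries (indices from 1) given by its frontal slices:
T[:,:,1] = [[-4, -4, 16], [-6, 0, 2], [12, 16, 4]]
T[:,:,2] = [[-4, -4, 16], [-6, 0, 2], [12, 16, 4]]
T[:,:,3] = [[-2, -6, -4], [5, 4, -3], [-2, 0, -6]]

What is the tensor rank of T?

Lower bound: the mode-2 unfolding of T (rows indexed by j, columns by (i,k) = (1,1), (1,2), (1,3), (2,1), (2,2), (2,3), (3,1), (3,2), (3,3)) is [[-4, -4, -2, -6, -6, 5, 12, 12, -2], [-4, -4, -6, 0, 0, 4, 16, 16, 0], [16, 16, -4, 2, 2, -3, 4, 4, -6]].
There the 3×3 minor on rows j ∈ {1, 2, 3}, columns (i,k) ∈ {(1,1), (1,3), (2,1)} is det [[-4, -2, -6], [-4, -6, 0], [16, -4, 2]] = -640 ≠ 0, so this unfolding has rank ≥ 3; CP rank is at least every unfolding rank, so rank(T) ≥ 3. (Flattening ranks never certify an upper bound on CP rank; for that we must actually write T with 3 rank-1 terms.)
Upper bound: T is a sum of 3 rank-1 terms, T = [1, 0, 1] ⊗ [1, 1, 1] ⊗ [8, 8, -4] + [1, 1, 0] ⊗ [2, 1, -1] ⊗ [-4, -4, 2] + [2, -1, -2] ⊗ [1, 2, -1] ⊗ [-2, -2, -1] (one valid choice — decompositions are not unique — normalised so each a, b is primitive with positive first nonzero entry; check it by expanding all entries), so rank(T) ≤ 3.
These bounds meet, so rank(T) = 3.

3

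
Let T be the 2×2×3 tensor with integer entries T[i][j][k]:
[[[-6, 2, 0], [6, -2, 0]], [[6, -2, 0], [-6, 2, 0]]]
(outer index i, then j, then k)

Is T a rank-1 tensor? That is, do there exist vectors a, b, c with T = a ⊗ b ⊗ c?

Yes

If T = a ⊗ b ⊗ c then every fibre of T is a multiple of the corresponding factor, so read the factors off the fibres through the nonzero entry T[0,0,0] = -6.
The mode-1 fibre T[:,0,0] = [-6, 6] gives a = [1, -1] (primitive direction); the mode-2 fibre T[0,:,0] = [-6, 6] gives b = [1, -1]; then c[k] = T[0,0,k] / (a[0]·b[0]) = [-6, 2, 0] / 1 = [-6, 2, 0].
Expanding [1, -1] ⊗ [1, -1] ⊗ [-6, 2, 0] reproduces all 12 entries of T, so T = [1, -1] ⊗ [1, -1] ⊗ [-6, 2, 0] and rank(T) ≤ 1.
Equivalently every frontal slice T[:,:,k] is c[k] times the rank-1 matrix [1, -1] ⊗ [1, -1]. So T has rank 1 (it is nonzero).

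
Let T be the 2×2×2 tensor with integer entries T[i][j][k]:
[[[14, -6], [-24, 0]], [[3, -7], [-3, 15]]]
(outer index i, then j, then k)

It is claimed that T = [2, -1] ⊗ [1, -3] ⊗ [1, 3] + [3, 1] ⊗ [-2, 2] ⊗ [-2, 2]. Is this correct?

Reconstruct entry (0,1,0) from the claimed factors: Σₗ aₗ[0]bₗ[1]cₗ[0] = (2)·(-3)·(1) + (3)·(2)·(-2) = -18, but T[0,1,0] = -24. The claim is false.

No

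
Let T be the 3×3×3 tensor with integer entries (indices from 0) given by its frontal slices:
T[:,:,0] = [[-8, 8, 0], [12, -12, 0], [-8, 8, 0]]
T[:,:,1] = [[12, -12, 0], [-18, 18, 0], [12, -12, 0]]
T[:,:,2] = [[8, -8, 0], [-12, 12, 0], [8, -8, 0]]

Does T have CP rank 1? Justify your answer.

The mode-1 fibre T[:,0,0] = [-8, 12, -8] gives a = [2, -3, 2] (primitive direction); the mode-2 fibre T[0,:,0] = [-8, 8, 0] gives b = [1, -1, 0]; then c[k] = T[0,0,k] / (a[0]·b[0]) = [-8, 12, 8] / 2 = [-4, 6, 4].
Expanding [2, -3, 2] ⊗ [1, -1, 0] ⊗ [-4, 6, 4] reproduces all 27 entries of T, so T = [2, -3, 2] ⊗ [1, -1, 0] ⊗ [-4, 6, 4] and rank(T) ≤ 1.
Equivalently every frontal slice T[:,:,k] is c[k] times the rank-1 matrix [2, -3, 2] ⊗ [1, -1, 0]. So T has rank 1 (it is nonzero).

Yes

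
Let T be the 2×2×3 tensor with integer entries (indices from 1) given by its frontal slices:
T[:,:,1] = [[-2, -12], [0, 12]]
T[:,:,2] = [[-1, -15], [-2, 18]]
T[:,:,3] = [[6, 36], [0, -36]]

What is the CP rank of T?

2

Lower bound: the mode-2 unfolding of T (rows indexed by j, columns by (i,k) = (1,1), (1,2), (1,3), (2,1), (2,2), (2,3)) is [[-2, -1, 6, 0, -2, 0], [-12, -15, 36, 12, 18, -36]].
There the 2×2 minor on rows j ∈ {1, 2}, columns (i,k) ∈ {(1,1), (1,2)} is det [[-2, -1], [-12, -15]] = 18 ≠ 0, so this unfolding has rank ≥ 2; CP rank is at least every unfolding rank, so rank(T) ≥ 2. (Flattening ranks never certify an upper bound on CP rank; for that we must actually write T with 2 rank-1 terms.)
Upper bound — finding two terms. Write S_k = T[:,:,k] for the frontal slices: S₁ = [[-2, -12], [0, 12]], S₂ = [[-1, -15], [-2, 18]], S₃ = [[6, 36], [0, -36]].
If T = a₁ (x) b₁ (x) c₁ + a₂ (x) b₂ (x) c₂ then each S_k = c₁[k]·a₁b₁ᵀ + c₂[k]·a₂b₂ᵀ. S₁ and S₂ are linearly independent, so a₁b₁ᵀ and a₂b₂ᵀ must span the same plane of matrices: they are the rank-1 matrices of the form x·S₁ + y·S₂.
det(x·S₁ + y·S₂) is −24·x² − 72·xy − 48·y² = (-24)·(x + 2·y)(x + y), vanishing at (x:y) = (2:-1) and (1:-1).
M₁ = 2·S₁ − S₂ = [[-3, -9], [2, 6]] = −[3, -2][1, 3]ᵀ and M₂ = S₁ − S₂ = [[-1, 3], [2, -6]] = −[1, -2][1, -3]ᵀ, so take a₁ = [3, -2], b₁ = [1, 3], a₂ = [1, -2], b₂ = [1, -3].
Each slice is an integer combination of E₁ = a₁b₁ᵀ and E₂ = a₂b₂ᵀ: S₁ = −E₁ + E₂, S₂ = −E₁ + 2·E₂, S₃ = 3·E₁ − 3·E₂; reading off coefficients, c₁ = [-1, -1, 3] and c₂ = [1, 2, -3].
Hence T = [3, -2] (x) [1, 3] (x) [-1, -1, 3] + [1, -2] (x) [1, -3] (x) [1, 2, -3], so rank(T) ≤ 2.
These bounds meet, so rank(T) = 2.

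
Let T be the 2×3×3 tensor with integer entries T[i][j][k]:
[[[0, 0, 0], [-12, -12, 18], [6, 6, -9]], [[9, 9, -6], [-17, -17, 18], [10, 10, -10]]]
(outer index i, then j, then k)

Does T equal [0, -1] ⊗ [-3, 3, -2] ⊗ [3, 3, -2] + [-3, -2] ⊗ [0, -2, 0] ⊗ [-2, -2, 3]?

No

Reconstruct entry (0,2,0) from the claimed factors: Σₗ aₗ[0]bₗ[2]cₗ[0] = (0)·(-2)·(3) + (-3)·(0)·(-2) = 0, but T[0,2,0] = 6. The claim is false.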